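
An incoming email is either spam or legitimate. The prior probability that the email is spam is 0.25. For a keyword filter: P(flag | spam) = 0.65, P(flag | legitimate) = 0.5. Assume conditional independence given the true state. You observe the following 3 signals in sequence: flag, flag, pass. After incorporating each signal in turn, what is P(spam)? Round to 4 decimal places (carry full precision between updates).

0.2828

Each posterior becomes the prior for the next update.
After 'flag': P(spam) = 0.65·0.2500 / (0.65·0.2500 + 0.5·0.7500) ≈ 0.3023
After 'flag': P(spam) = 0.65·0.3023 / (0.65·0.3023 + 0.5·0.6977) ≈ 0.3603
After 'pass': P(spam) = 0.35·0.3603 / (0.35·0.3603 + 0.5·0.6397) ≈ 0.2828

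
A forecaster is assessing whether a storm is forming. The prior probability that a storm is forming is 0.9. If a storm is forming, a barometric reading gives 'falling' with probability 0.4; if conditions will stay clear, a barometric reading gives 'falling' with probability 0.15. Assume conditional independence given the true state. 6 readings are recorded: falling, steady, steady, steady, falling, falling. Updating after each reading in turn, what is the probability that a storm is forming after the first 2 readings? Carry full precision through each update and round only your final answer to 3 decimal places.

After 'falling': P(storm) = 0.4·0.9000 / (0.4·0.9000 + 0.15·0.1000) ≈ 0.9600
After 'steady': P(storm) = 0.6·0.9600 / (0.6·0.9600 + 0.85·0.0400) ≈ 0.9443

0.944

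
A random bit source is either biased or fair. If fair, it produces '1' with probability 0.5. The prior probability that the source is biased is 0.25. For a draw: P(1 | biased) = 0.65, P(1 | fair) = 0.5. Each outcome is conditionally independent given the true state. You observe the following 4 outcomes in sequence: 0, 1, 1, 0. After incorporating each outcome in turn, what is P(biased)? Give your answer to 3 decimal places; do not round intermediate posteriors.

After '0': P(biased) = 0.35·0.2500 / (0.35·0.2500 + 0.5·0.7500) ≈ 0.1892
After '1': P(biased) = 0.65·0.1892 / (0.65·0.1892 + 0.5·0.8108) ≈ 0.2327
After '1': P(biased) = 0.65·0.2327 / (0.65·0.2327 + 0.5·0.7673) ≈ 0.2828
After '0': P(biased) = 0.35·0.2828 / (0.35·0.2828 + 0.5·0.7172) ≈ 0.2163

0.216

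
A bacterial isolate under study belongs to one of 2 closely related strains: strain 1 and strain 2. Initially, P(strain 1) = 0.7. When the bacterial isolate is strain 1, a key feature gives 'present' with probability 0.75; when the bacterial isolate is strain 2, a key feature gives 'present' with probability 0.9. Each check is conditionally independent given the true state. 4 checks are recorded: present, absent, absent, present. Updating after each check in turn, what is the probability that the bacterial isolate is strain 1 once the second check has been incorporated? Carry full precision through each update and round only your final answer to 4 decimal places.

0.8294

Each posterior becomes the prior for the next update.
After 'present': P(strain 1) = 0.75·0.7000 / (0.75·0.7000 + 0.9·0.3000) ≈ 0.6604
After 'absent': P(strain 1) = 0.25·0.6604 / (0.25·0.6604 + 0.1·0.3396) ≈ 0.8294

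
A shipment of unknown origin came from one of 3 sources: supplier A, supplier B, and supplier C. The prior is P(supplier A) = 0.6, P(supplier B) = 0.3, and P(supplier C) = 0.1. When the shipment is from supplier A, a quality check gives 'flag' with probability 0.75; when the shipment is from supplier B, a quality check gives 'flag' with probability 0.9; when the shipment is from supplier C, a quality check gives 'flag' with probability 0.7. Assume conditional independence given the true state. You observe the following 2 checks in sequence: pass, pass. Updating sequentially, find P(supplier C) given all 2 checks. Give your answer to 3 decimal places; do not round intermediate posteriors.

0.182

Apply Bayes' rule sequentially, carrying P(supplier C) forward.
After 'pass': normaliser = 0.25·0.6000 + 0.1·0.3000 + 0.3·0.1000; P(supplier A) ≈ 0.7143, P(supplier B) ≈ 0.1429, P(supplier C) ≈ 0.1429
After 'pass': normaliser = 0.25·0.7143 + 0.1·0.1429 + 0.3·0.1429; P(supplier A) ≈ 0.7576, P(supplier B) ≈ 0.0606, P(supplier C) ≈ 0.1818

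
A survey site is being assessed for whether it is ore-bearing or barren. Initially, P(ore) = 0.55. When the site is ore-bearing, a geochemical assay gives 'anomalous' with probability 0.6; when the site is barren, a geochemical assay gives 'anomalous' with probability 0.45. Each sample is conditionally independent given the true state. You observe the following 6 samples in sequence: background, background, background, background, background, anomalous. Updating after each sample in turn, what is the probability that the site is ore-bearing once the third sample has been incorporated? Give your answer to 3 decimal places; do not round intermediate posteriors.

After 'background': P(ore) = 0.4·0.5500 / (0.4·0.5500 + 0.55·0.4500) ≈ 0.4706
After 'background': P(ore) = 0.4·0.4706 / (0.4·0.4706 + 0.55·0.5294) ≈ 0.3926
After 'background': P(ore) = 0.4·0.3926 / (0.4·0.3926 + 0.55·0.6074) ≈ 0.3198

0.320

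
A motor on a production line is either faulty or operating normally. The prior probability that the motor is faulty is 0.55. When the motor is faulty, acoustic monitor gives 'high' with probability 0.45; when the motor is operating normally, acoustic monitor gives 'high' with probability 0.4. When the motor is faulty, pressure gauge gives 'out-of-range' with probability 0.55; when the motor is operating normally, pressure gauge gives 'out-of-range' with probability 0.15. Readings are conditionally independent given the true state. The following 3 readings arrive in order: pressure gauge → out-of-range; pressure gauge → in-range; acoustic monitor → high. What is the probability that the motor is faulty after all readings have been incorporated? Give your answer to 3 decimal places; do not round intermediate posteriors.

0.727

After pressure gauge='out-of-range': P(faulty) = 0.55·0.5500 / (0.55·0.5500 + 0.15·0.4500) ≈ 0.8176
After pressure gauge='in-range': P(faulty) = 0.45·0.8176 / (0.45·0.8176 + 0.85·0.1824) ≈ 0.7035
After acoustic monitor='high': P(faulty) = 0.45·0.7035 / (0.45·0.7035 + 0.4·0.2965) ≈ 0.7275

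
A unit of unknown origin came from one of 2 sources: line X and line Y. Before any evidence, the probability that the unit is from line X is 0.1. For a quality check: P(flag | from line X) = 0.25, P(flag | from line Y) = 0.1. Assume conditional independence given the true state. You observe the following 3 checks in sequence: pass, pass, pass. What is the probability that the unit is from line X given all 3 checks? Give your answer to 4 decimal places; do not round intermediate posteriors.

0.0604

After 'pass': P(line X) = 0.75·0.1000 / (0.75·0.1000 + 0.9·0.9000) ≈ 0.0847
After 'pass': P(line X) = 0.75·0.0847 / (0.75·0.0847 + 0.9·0.9153) ≈ 0.0716
After 'pass': P(line X) = 0.75·0.0716 / (0.75·0.0716 + 0.9·0.9284) ≈ 0.0604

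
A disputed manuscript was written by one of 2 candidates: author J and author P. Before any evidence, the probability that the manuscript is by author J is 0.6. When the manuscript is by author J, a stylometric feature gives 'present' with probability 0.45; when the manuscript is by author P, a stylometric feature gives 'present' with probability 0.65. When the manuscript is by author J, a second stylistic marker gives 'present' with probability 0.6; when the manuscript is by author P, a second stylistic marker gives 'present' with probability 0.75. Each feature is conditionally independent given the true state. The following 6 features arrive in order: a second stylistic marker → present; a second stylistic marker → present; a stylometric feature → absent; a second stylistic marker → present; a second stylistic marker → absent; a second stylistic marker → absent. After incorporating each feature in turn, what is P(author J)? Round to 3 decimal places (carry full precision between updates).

After a second stylistic marker='present': P(author J) = 0.6·0.6000 / (0.6·0.6000 + 0.75·0.4000) ≈ 0.5455
After a second stylistic marker='present': P(author J) = 0.6·0.5455 / (0.6·0.5455 + 0.75·0.4545) ≈ 0.4898
After a stylometric feature='absent': P(author J) = 0.55·0.4898 / (0.55·0.4898 + 0.35·0.5102) ≈ 0.6014
After a second stylistic marker='present': P(author J) = 0.6·0.6014 / (0.6·0.6014 + 0.75·0.3986) ≈ 0.5469
After a second stylistic marker='absent': P(author J) = 0.4·0.5469 / (0.4·0.5469 + 0.25·0.4531) ≈ 0.6588
After a second stylistic marker='absent': P(author J) = 0.4·0.6588 / (0.4·0.6588 + 0.25·0.3412) ≈ 0.7555

0.755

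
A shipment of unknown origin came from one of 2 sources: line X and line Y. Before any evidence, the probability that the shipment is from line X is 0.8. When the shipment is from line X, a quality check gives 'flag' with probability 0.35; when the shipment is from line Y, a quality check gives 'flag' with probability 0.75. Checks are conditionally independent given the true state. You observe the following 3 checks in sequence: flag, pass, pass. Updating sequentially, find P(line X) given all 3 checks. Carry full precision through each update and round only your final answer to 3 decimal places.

0.927

Apply Bayes' rule sequentially, carrying P(line X) forward.
After 'flag': P(line X) = 0.35·0.8000 / (0.35·0.8000 + 0.75·0.2000) ≈ 0.6512
After 'pass': P(line X) = 0.65·0.6512 / (0.65·0.6512 + 0.25·0.3488) ≈ 0.8292
After 'pass': P(line X) = 0.65·0.8292 / (0.65·0.8292 + 0.25·0.1708) ≈ 0.9266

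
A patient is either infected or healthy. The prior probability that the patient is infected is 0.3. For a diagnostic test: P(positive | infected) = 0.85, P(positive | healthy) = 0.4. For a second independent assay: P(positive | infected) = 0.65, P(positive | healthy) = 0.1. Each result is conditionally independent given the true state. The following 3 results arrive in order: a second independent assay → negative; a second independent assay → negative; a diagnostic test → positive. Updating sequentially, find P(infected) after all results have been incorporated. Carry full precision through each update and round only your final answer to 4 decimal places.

0.1211

Apply Bayes' rule sequentially, carrying P(infected) forward.
After a second independent assay='negative': P(infected) = 0.35·0.3000 / (0.35·0.3000 + 0.9·0.7000) ≈ 0.1429
After a second independent assay='negative': P(infected) = 0.35·0.1429 / (0.35·0.1429 + 0.9·0.8571) ≈ 0.0609
After a diagnostic test='positive': P(infected) = 0.85·0.0609 / (0.85·0.0609 + 0.4·0.9391) ≈ 0.1211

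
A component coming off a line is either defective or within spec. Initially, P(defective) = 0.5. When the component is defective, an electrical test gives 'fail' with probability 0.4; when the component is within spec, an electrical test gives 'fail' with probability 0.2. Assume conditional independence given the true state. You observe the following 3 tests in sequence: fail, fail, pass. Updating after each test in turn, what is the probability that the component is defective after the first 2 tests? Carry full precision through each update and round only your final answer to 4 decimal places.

After 'fail': P(defective) = 0.4·0.5000 / (0.4·0.5000 + 0.2·0.5000) ≈ 0.6667
After 'fail': P(defective) = 0.4·0.6667 / (0.4·0.6667 + 0.2·0.3333) ≈ 0.8000

0.8000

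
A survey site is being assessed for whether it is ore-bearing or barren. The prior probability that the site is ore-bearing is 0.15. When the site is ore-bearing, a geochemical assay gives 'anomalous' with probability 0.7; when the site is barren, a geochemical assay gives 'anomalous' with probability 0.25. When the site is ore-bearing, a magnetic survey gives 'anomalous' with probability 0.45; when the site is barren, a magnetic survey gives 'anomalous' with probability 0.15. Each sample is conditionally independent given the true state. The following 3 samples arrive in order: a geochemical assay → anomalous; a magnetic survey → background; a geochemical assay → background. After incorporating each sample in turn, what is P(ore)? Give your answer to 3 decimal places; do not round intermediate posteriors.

After a geochemical assay='anomalous': P(ore) = 0.7·0.1500 / (0.7·0.1500 + 0.25·0.8500) ≈ 0.3307
After a magnetic survey='background': P(ore) = 0.55·0.3307 / (0.55·0.3307 + 0.85·0.6693) ≈ 0.2423
After a geochemical assay='background': P(ore) = 0.3·0.2423 / (0.3·0.2423 + 0.75·0.7577) ≈ 0.1134

0.113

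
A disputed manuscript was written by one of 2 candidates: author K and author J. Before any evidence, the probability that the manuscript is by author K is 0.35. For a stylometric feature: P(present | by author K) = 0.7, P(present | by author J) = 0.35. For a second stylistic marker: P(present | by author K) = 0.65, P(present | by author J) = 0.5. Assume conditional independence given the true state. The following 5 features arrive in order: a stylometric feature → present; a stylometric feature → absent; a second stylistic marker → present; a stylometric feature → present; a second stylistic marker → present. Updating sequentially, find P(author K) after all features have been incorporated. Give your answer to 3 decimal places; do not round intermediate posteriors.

0.627

After a stylometric feature='present': P(author K) = 0.7·0.3500 / (0.7·0.3500 + 0.35·0.6500) ≈ 0.5185
After a stylometric feature='absent': P(author K) = 0.3·0.5185 / (0.3·0.5185 + 0.65·0.4815) ≈ 0.3320
After a second stylistic marker='present': P(author K) = 0.65·0.3320 / (0.65·0.3320 + 0.5·0.6680) ≈ 0.3925
After a stylometric feature='present': P(author K) = 0.7·0.3925 / (0.7·0.3925 + 0.35·0.6075) ≈ 0.5638
After a second stylistic marker='present': P(author K) = 0.65·0.5638 / (0.65·0.5638 + 0.5·0.4362) ≈ 0.6269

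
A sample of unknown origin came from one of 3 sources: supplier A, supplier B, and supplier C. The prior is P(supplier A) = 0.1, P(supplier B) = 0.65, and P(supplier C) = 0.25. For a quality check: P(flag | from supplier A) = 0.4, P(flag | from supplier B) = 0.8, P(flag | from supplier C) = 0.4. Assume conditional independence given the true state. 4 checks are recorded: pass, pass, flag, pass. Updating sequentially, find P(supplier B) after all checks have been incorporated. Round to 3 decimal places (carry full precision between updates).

After 'pass': normaliser = 0.6·0.1000 + 0.2·0.6500 + 0.6·0.2500; P(supplier A) ≈ 0.1765, P(supplier B) ≈ 0.3824, P(supplier C) ≈ 0.4412
After 'pass': normaliser = 0.6·0.1765 + 0.2·0.3824 + 0.6·0.4412; P(supplier A) ≈ 0.2368, P(supplier B) ≈ 0.1711, P(supplier C) ≈ 0.5921
After 'flag': normaliser = 0.4·0.2368 + 0.8·0.1711 + 0.4·0.5921; P(supplier A) ≈ 0.2022, P(supplier B) ≈ 0.2921, P(supplier C) ≈ 0.5056
After 'pass': normaliser = 0.6·0.2022 + 0.2·0.2921 + 0.6·0.5056; P(supplier A) ≈ 0.2512, P(supplier B) ≈ 0.1209, P(supplier C) ≈ 0.6279

0.121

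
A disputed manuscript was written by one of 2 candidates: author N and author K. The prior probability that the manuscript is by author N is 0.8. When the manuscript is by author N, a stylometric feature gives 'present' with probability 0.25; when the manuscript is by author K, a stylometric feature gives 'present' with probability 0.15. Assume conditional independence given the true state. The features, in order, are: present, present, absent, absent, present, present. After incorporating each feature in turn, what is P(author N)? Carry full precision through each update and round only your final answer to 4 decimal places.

0.9600

After 'present': P(author N) = 0.25·0.8000 / (0.25·0.8000 + 0.15·0.2000) ≈ 0.8696
After 'present': P(author N) = 0.25·0.8696 / (0.25·0.8696 + 0.15·0.1304) ≈ 0.9174
After 'absent': P(author N) = 0.75·0.9174 / (0.75·0.9174 + 0.85·0.0826) ≈ 0.9074
After 'absent': P(author N) = 0.75·0.9074 / (0.75·0.9074 + 0.85·0.0926) ≈ 0.8964
After 'present': P(author N) = 0.25·0.8964 / (0.25·0.8964 + 0.15·0.1036) ≈ 0.9351
After 'present': P(author N) = 0.25·0.9351 / (0.25·0.9351 + 0.15·0.0649) ≈ 0.9600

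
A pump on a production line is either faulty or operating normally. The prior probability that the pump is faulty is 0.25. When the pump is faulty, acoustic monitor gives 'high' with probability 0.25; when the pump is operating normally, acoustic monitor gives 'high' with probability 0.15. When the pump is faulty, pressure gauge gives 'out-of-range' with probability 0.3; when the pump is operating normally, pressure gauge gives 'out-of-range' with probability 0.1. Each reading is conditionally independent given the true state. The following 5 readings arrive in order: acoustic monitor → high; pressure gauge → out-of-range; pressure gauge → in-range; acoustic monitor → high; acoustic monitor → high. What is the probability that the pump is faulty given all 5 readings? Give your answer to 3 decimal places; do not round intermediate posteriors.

0.783

Each posterior becomes the prior for the next update.
After acoustic monitor='high': P(faulty) = 0.25·0.2500 / (0.25·0.2500 + 0.15·0.7500) ≈ 0.3571
After pressure gauge='out-of-range': P(faulty) = 0.3·0.3571 / (0.3·0.3571 + 0.1·0.6429) ≈ 0.6250
After pressure gauge='in-range': P(faulty) = 0.7·0.6250 / (0.7·0.6250 + 0.9·0.3750) ≈ 0.5645
After acoustic monitor='high': P(faulty) = 0.25·0.5645 / (0.25·0.5645 + 0.15·0.4355) ≈ 0.6836
After acoustic monitor='high': P(faulty) = 0.25·0.6836 / (0.25·0.6836 + 0.15·0.3164) ≈ 0.7826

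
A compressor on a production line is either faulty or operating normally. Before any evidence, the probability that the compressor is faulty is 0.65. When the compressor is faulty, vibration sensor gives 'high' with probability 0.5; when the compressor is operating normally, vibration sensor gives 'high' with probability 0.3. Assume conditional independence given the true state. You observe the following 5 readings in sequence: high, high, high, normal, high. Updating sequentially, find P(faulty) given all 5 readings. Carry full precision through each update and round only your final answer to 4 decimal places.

After 'high': P(faulty) = 0.5·0.6500 / (0.5·0.6500 + 0.3·0.3500) ≈ 0.7558
After 'high': P(faulty) = 0.5·0.7558 / (0.5·0.7558 + 0.3·0.2442) ≈ 0.8376
After 'high': P(faulty) = 0.5·0.8376 / (0.5·0.8376 + 0.3·0.1624) ≈ 0.8958
After 'normal': P(faulty) = 0.5·0.8958 / (0.5·0.8958 + 0.7·0.1042) ≈ 0.8600
After 'high': P(faulty) = 0.5·0.8600 / (0.5·0.8600 + 0.3·0.1400) ≈ 0.9110

0.9110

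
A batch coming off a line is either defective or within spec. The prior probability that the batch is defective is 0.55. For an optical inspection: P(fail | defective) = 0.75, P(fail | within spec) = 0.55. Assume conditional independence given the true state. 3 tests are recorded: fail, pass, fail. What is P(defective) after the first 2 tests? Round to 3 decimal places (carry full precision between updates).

0.481

Each posterior becomes the prior for the next update.
After 'fail': P(defective) = 0.75·0.5500 / (0.75·0.5500 + 0.55·0.4500) ≈ 0.6250
After 'pass': P(defective) = 0.25·0.6250 / (0.25·0.6250 + 0.45·0.3750) ≈ 0.4808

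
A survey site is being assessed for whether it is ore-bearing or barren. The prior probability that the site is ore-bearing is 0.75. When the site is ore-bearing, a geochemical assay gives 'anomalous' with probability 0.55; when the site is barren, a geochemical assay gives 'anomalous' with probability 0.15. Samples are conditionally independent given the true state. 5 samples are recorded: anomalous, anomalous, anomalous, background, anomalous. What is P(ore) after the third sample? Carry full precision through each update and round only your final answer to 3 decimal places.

Each posterior becomes the prior for the next update.
After 'anomalous': P(ore) = 0.55·0.7500 / (0.55·0.7500 + 0.15·0.2500) ≈ 0.9167
After 'anomalous': P(ore) = 0.55·0.9167 / (0.55·0.9167 + 0.15·0.0833) ≈ 0.9758
After 'anomalous': P(ore) = 0.55·0.9758 / (0.55·0.9758 + 0.15·0.0242) ≈ 0.9933

0.993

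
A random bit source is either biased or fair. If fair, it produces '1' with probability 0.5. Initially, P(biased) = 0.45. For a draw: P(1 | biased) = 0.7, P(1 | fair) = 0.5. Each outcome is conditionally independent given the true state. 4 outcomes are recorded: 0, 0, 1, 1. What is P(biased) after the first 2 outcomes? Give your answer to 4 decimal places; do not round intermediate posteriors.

0.2275

After '0': P(biased) = 0.3·0.4500 / (0.3·0.4500 + 0.5·0.5500) ≈ 0.3293
After '0': P(biased) = 0.3·0.3293 / (0.3·0.3293 + 0.5·0.6707) ≈ 0.2275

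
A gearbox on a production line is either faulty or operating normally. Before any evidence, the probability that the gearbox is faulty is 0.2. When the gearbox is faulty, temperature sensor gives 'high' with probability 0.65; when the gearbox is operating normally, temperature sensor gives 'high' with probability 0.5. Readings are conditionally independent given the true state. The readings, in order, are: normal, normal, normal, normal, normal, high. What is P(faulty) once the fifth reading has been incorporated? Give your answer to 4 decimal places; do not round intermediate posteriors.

After 'normal': P(faulty) = 0.35·0.2000 / (0.35·0.2000 + 0.5·0.8000) ≈ 0.1489
After 'normal': P(faulty) = 0.35·0.1489 / (0.35·0.1489 + 0.5·0.8511) ≈ 0.1091
After 'normal': P(faulty) = 0.35·0.1091 / (0.35·0.1091 + 0.5·0.8909) ≈ 0.0790
After 'normal': P(faulty) = 0.35·0.0790 / (0.35·0.0790 + 0.5·0.9210) ≈ 0.0566
After 'normal': P(faulty) = 0.35·0.0566 / (0.35·0.0566 + 0.5·0.9434) ≈ 0.0403

0.0403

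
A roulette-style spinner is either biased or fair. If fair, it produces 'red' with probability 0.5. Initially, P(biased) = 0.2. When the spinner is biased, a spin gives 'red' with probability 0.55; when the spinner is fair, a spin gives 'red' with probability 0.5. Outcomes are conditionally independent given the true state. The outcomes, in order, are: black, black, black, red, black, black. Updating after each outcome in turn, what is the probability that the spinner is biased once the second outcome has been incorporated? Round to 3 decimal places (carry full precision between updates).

0.168

After 'black': P(biased) = 0.45·0.2000 / (0.45·0.2000 + 0.5·0.8000) ≈ 0.1837
After 'black': P(biased) = 0.45·0.1837 / (0.45·0.1837 + 0.5·0.8163) ≈ 0.1684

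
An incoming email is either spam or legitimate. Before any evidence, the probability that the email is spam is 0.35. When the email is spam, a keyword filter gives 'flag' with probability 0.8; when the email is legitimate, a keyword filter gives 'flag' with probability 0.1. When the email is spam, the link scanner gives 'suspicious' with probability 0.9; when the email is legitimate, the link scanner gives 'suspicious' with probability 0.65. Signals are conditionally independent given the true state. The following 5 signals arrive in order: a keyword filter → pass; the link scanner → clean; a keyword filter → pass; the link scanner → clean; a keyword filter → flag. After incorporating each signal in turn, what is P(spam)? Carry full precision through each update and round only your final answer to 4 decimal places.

0.0171

After a keyword filter='pass': P(spam) = 0.2·0.3500 / (0.2·0.3500 + 0.9·0.6500) ≈ 0.1069
After the link scanner='clean': P(spam) = 0.1·0.1069 / (0.1·0.1069 + 0.35·0.8931) ≈ 0.0331
After a keyword filter='pass': P(spam) = 0.2·0.0331 / (0.2·0.0331 + 0.9·0.9669) ≈ 0.0075
After the link scanner='clean': P(spam) = 0.1·0.0075 / (0.1·0.0075 + 0.35·0.9925) ≈ 0.0022
After a keyword filter='flag': P(spam) = 0.8·0.0022 / (0.8·0.0022 + 0.1·0.9978) ≈ 0.0171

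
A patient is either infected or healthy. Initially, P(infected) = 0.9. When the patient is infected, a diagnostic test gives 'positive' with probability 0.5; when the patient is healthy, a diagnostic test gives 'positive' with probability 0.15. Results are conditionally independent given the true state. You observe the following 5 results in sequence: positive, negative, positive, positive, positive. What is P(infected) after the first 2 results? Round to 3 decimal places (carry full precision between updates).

After 'positive': P(infected) = 0.5·0.9000 / (0.5·0.9000 + 0.15·0.1000) ≈ 0.9677
After 'negative': P(infected) = 0.5·0.9677 / (0.5·0.9677 + 0.85·0.0323) ≈ 0.9464

0.946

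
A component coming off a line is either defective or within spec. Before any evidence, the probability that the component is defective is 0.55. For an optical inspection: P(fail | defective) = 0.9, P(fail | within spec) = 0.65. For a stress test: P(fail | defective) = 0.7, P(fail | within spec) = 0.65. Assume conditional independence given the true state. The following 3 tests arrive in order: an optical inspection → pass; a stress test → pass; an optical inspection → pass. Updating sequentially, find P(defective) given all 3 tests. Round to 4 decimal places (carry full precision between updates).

0.0788

Each posterior becomes the prior for the next update.
After an optical inspection='pass': P(defective) = 0.1·0.5500 / (0.1·0.5500 + 0.35·0.4500) ≈ 0.2588
After a stress test='pass': P(defective) = 0.3·0.2588 / (0.3·0.2588 + 0.35·0.7412) ≈ 0.2304
After an optical inspection='pass': P(defective) = 0.1·0.2304 / (0.1·0.2304 + 0.35·0.7696) ≈ 0.0788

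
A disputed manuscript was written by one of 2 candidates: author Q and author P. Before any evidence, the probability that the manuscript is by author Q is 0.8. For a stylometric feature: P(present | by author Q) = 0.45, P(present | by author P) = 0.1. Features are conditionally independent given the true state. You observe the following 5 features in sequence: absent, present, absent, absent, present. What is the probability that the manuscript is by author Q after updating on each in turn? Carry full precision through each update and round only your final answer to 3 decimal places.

After 'absent': P(author Q) = 0.55·0.8000 / (0.55·0.8000 + 0.9·0.2000) ≈ 0.7097
After 'present': P(author Q) = 0.45·0.7097 / (0.45·0.7097 + 0.1·0.2903) ≈ 0.9167
After 'absent': P(author Q) = 0.55·0.9167 / (0.55·0.9167 + 0.9·0.0833) ≈ 0.8705
After 'absent': P(author Q) = 0.55·0.8705 / (0.55·0.8705 + 0.9·0.1295) ≈ 0.8042
After 'present': P(author Q) = 0.45·0.8042 / (0.45·0.8042 + 0.1·0.1958) ≈ 0.9487

0.949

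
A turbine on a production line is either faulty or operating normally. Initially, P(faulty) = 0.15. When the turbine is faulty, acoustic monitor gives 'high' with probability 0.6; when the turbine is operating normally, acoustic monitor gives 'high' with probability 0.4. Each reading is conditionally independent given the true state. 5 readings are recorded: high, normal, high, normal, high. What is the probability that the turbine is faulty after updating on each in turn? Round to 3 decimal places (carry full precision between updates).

After 'high': P(faulty) = 0.6·0.1500 / (0.6·0.1500 + 0.4·0.8500) ≈ 0.2093
After 'normal': P(faulty) = 0.4·0.2093 / (0.4·0.2093 + 0.6·0.7907) ≈ 0.1500
After 'high': P(faulty) = 0.6·0.1500 / (0.6·0.1500 + 0.4·0.8500) ≈ 0.2093
After 'normal': P(faulty) = 0.4·0.2093 / (0.4·0.2093 + 0.6·0.7907) ≈ 0.1500
After 'high': P(faulty) = 0.6·0.1500 / (0.6·0.1500 + 0.4·0.8500) ≈ 0.2093

0.209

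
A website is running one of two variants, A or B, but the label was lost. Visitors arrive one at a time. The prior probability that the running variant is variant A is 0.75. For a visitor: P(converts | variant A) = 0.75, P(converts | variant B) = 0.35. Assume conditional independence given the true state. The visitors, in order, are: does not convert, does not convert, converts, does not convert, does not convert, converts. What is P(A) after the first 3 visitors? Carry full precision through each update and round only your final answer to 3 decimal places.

0.487

Each posterior becomes the prior for the next update.
After 'does not convert': P(A) = 0.25·0.7500 / (0.25·0.7500 + 0.65·0.2500) ≈ 0.5357
After 'does not convert': P(A) = 0.25·0.5357 / (0.25·0.5357 + 0.65·0.4643) ≈ 0.3074
After 'converts': P(A) = 0.75·0.3074 / (0.75·0.3074 + 0.35·0.6926) ≈ 0.4874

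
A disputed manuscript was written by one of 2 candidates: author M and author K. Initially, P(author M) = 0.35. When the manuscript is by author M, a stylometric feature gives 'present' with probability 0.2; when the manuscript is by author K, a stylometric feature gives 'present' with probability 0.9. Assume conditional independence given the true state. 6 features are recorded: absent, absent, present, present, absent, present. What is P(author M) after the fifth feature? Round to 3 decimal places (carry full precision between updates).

0.932

Apply Bayes' rule sequentially, carrying P(author M) forward.
After 'absent': P(author M) = 0.8·0.3500 / (0.8·0.3500 + 0.1·0.6500) ≈ 0.8116
After 'absent': P(author M) = 0.8·0.8116 / (0.8·0.8116 + 0.1·0.1884) ≈ 0.9718
After 'present': P(author M) = 0.2·0.9718 / (0.2·0.9718 + 0.9·0.0282) ≈ 0.8845
After 'present': P(author M) = 0.2·0.8845 / (0.2·0.8845 + 0.9·0.1155) ≈ 0.6299
After 'absent': P(author M) = 0.8·0.6299 / (0.8·0.6299 + 0.1·0.3701) ≈ 0.9316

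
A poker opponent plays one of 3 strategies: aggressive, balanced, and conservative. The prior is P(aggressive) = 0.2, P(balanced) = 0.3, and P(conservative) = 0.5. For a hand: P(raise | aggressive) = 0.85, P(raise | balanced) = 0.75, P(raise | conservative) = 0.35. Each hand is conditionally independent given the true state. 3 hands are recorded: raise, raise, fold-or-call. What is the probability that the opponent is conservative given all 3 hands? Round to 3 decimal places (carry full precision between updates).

0.384

After 'raise': normaliser = 0.85·0.2000 + 0.75·0.3000 + 0.35·0.5000; P(aggressive) ≈ 0.2982, P(balanced) ≈ 0.3947, P(conservative) ≈ 0.3070
After 'raise': normaliser = 0.85·0.2982 + 0.75·0.3947 + 0.35·0.3070; P(aggressive) ≈ 0.3858, P(balanced) ≈ 0.4506, P(conservative) ≈ 0.1636
After 'fold-or-call': normaliser = 0.15·0.3858 + 0.25·0.4506 + 0.65·0.1636; P(aggressive) ≈ 0.2091, P(balanced) ≈ 0.4069, P(conservative) ≈ 0.3840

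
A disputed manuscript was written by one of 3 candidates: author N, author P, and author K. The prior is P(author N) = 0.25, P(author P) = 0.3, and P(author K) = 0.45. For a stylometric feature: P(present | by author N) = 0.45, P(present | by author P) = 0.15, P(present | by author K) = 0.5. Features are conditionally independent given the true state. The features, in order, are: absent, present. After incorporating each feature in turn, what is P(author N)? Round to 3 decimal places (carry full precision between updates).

After 'absent': normaliser = 0.55·0.2500 + 0.85·0.3000 + 0.5·0.4500; P(author N) ≈ 0.2227, P(author P) ≈ 0.4130, P(author K) ≈ 0.3644
After 'present': normaliser = 0.45·0.2227 + 0.15·0.4130 + 0.5·0.3644; P(author N) ≈ 0.2910, P(author P) ≈ 0.1799, P(author K) ≈ 0.5291

0.291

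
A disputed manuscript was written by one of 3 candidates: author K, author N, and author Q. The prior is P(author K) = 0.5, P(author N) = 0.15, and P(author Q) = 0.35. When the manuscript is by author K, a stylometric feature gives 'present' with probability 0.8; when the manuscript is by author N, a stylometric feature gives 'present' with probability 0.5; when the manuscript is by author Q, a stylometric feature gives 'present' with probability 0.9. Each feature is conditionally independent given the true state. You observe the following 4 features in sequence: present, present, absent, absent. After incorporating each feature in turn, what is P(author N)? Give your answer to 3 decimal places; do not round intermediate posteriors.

Apply Bayes' rule sequentially, carrying P(author N) forward.
After 'present': normaliser = 0.8·0.5000 + 0.5·0.1500 + 0.9·0.3500; P(author K) ≈ 0.5063, P(author N) ≈ 0.0949, P(author Q) ≈ 0.3987
After 'present': normaliser = 0.8·0.5063 + 0.5·0.0949 + 0.9·0.3987; P(author K) ≈ 0.4992, P(author N) ≈ 0.0585, P(author Q) ≈ 0.4423
After 'absent': normaliser = 0.2·0.4992 + 0.5·0.0585 + 0.1·0.4423; P(author K) ≈ 0.5761, P(author N) ≈ 0.1688, P(author Q) ≈ 0.2552
After 'absent': normaliser = 0.2·0.5761 + 0.5·0.1688 + 0.1·0.2552; P(author K) ≈ 0.5118, P(author N) ≈ 0.3749, P(author Q) ≈ 0.1134

0.375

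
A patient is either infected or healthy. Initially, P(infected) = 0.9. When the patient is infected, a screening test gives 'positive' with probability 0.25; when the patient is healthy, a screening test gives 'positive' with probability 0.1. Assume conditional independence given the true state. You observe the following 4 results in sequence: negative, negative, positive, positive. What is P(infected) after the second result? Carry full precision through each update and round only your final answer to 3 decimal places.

0.862

After 'negative': P(infected) = 0.75·0.9000 / (0.75·0.9000 + 0.9·0.1000) ≈ 0.8824
After 'negative': P(infected) = 0.75·0.8824 / (0.75·0.8824 + 0.9·0.1176) ≈ 0.8621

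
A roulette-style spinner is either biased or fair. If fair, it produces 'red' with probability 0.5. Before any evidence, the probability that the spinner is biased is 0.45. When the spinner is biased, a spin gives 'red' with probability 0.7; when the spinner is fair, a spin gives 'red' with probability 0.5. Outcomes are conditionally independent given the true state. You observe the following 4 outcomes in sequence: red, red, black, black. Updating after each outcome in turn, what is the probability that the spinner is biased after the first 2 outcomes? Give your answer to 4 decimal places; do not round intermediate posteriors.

Each posterior becomes the prior for the next update.
After 'red': P(biased) = 0.7·0.4500 / (0.7·0.4500 + 0.5·0.5500) ≈ 0.5339
After 'red': P(biased) = 0.7·0.5339 / (0.7·0.5339 + 0.5·0.4661) ≈ 0.6159

0.6159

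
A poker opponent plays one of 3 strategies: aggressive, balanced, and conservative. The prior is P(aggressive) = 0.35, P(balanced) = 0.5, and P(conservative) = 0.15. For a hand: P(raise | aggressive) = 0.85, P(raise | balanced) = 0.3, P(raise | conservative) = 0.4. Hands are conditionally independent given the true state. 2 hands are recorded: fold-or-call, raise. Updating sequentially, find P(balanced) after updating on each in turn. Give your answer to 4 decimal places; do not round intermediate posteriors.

After 'fold-or-call': normaliser = 0.15·0.3500 + 0.7·0.5000 + 0.6·0.1500; P(aggressive) ≈ 0.1066, P(balanced) ≈ 0.7107, P(conservative) ≈ 0.1827
After 'raise': normaliser = 0.85·0.1066 + 0.3·0.7107 + 0.4·0.1827; P(aggressive) ≈ 0.2404, P(balanced) ≈ 0.5657, P(conservative) ≈ 0.1939

0.5657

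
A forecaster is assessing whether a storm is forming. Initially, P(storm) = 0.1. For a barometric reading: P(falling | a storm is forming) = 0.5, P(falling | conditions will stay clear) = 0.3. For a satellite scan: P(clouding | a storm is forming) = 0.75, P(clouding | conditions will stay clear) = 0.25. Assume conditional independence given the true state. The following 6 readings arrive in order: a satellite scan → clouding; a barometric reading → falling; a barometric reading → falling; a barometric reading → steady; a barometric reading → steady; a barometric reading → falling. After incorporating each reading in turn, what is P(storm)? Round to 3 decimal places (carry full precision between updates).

0.441

After a satellite scan='clouding': P(storm) = 0.75·0.1000 / (0.75·0.1000 + 0.25·0.9000) ≈ 0.2500
After a barometric reading='falling': P(storm) = 0.5·0.2500 / (0.5·0.2500 + 0.3·0.7500) ≈ 0.3571
After a barometric reading='falling': P(storm) = 0.5·0.3571 / (0.5·0.3571 + 0.3·0.6429) ≈ 0.4808
After a barometric reading='steady': P(storm) = 0.5·0.4808 / (0.5·0.4808 + 0.7·0.5192) ≈ 0.3981
After a barometric reading='steady': P(storm) = 0.5·0.3981 / (0.5·0.3981 + 0.7·0.6019) ≈ 0.3208
After a barometric reading='falling': P(storm) = 0.5·0.3208 / (0.5·0.3208 + 0.3·0.6792) ≈ 0.4405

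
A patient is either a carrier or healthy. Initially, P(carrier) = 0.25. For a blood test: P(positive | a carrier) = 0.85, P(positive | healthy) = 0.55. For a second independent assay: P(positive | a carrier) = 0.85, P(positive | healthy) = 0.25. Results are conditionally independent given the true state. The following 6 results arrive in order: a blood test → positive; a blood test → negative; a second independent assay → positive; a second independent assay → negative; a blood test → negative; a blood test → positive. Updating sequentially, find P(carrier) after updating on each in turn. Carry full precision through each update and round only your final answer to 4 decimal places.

0.0567

After a blood test='positive': P(carrier) = 0.85·0.2500 / (0.85·0.2500 + 0.55·0.7500) ≈ 0.3400
After a blood test='negative': P(carrier) = 0.15·0.3400 / (0.15·0.3400 + 0.45·0.6600) ≈ 0.1466
After a second independent assay='positive': P(carrier) = 0.85·0.1466 / (0.85·0.1466 + 0.25·0.8534) ≈ 0.3686
After a second independent assay='negative': P(carrier) = 0.15·0.3686 / (0.15·0.3686 + 0.75·0.6314) ≈ 0.1046
After a blood test='negative': P(carrier) = 0.15·0.1046 / (0.15·0.1046 + 0.45·0.8954) ≈ 0.0375
After a blood test='positive': P(carrier) = 0.85·0.0375 / (0.85·0.0375 + 0.55·0.9625) ≈ 0.0567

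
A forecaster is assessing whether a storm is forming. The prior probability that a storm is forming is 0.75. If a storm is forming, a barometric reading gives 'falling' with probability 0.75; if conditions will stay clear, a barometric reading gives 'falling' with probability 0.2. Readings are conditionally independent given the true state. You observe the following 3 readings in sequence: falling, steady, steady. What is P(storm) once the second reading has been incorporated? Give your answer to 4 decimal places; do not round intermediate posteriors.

0.7785

After 'falling': P(storm) = 0.75·0.7500 / (0.75·0.7500 + 0.2·0.2500) ≈ 0.9184
After 'steady': P(storm) = 0.25·0.9184 / (0.25·0.9184 + 0.8·0.0816) ≈ 0.7785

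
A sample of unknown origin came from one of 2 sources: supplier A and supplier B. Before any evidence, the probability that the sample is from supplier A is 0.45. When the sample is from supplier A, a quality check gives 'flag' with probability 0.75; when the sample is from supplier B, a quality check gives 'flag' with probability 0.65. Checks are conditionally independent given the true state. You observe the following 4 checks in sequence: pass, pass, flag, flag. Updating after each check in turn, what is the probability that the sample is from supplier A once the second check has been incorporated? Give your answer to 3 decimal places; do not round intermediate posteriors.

0.295

Each posterior becomes the prior for the next update.
After 'pass': P(supplier A) = 0.25·0.4500 / (0.25·0.4500 + 0.35·0.5500) ≈ 0.3689
After 'pass': P(supplier A) = 0.25·0.3689 / (0.25·0.3689 + 0.35·0.6311) ≈ 0.2945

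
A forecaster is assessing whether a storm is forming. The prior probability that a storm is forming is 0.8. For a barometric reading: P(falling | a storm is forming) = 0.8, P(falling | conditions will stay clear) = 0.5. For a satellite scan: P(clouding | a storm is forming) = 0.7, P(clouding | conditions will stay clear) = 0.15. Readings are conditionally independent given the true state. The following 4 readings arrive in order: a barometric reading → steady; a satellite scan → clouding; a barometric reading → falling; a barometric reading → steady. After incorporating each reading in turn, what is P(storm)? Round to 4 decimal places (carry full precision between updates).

Each posterior becomes the prior for the next update.
After a barometric reading='steady': P(storm) = 0.2·0.8000 / (0.2·0.8000 + 0.5·0.2000) ≈ 0.6154
After a satellite scan='clouding': P(storm) = 0.7·0.6154 / (0.7·0.6154 + 0.15·0.3846) ≈ 0.8819
After a barometric reading='falling': P(storm) = 0.8·0.8819 / (0.8·0.8819 + 0.5·0.1181) ≈ 0.9228
After a barometric reading='steady': P(storm) = 0.2·0.9228 / (0.2·0.9228 + 0.5·0.0772) ≈ 0.8269

0.8269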